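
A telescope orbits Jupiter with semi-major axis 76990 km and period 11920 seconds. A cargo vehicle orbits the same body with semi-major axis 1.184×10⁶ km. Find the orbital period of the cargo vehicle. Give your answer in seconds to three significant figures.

Kepler's third law: T² ∝ a³, so T₂ = T₁ (a₂/a₁)^(3/2).
a₂/a₁ = 15.38, (a₂/a₁)^(3/2) = 60.31.
T₂ = 11920 × 60.31 = 7.189×10⁵ seconds.

T₂ ≈ 7.19×10⁵ seconds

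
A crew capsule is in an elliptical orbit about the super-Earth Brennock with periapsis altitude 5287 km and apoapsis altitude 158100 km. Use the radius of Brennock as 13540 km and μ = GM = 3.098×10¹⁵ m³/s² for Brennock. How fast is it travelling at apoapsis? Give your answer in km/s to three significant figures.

v ≈ 1.89 km/s

r_p = 13540 + 5287 = 18827 km = 1.8827×10⁷ m.
r_a = 13540 + 158100 = 171640 km = 1.7164×10⁸ m.
Semi-major axis a = (r_p + r_a)/2 = 95234 km = 9.523×10⁷ m.
Vis-viva: v² = μ(2/r − 1/a) = 3.098×10¹⁵ × (1.165×10⁻⁸ − 1.050×10⁻⁸) = 3.568×10⁶ m²/s².
v = 1889 m/s = 1.889 km/s.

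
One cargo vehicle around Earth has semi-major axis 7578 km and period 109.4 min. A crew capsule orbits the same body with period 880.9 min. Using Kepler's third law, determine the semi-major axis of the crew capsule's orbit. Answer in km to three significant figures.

Kepler's third law: a³ ∝ T², so a₂ = a₁ (T₂/T₁)^(2/3).
T₂/T₁ = 8.052, (T₂/T₁)^(2/3) = 4.017.
a₂ = 7578 × 4.017 = 30440 km.

a₂ ≈ 30400 km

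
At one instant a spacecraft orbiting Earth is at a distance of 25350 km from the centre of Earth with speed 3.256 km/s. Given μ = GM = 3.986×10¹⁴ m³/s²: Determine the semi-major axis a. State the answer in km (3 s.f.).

a ≈ 19100 km

r = 2.535×10⁷ m.
Vis-viva rearranged: 1/a = 2/r − v²/μ = 7.890×10⁻⁸ − 2.660×10⁻⁸ = 5.230×10⁻⁸ m⁻¹.
a = 1.912×10⁷ m = 19121 km.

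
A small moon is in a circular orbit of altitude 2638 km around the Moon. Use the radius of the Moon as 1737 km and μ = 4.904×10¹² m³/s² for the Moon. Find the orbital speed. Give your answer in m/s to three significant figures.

r = 1737 + 2638 = 4375.0 km = 4.3750×10⁶ m.
For a circular orbit v = √(μ/r) = √(4.904×10¹² / 4.375×10⁶) = √(1.121×10⁶) = 1059 m/s.

v ≈ 1060 m/s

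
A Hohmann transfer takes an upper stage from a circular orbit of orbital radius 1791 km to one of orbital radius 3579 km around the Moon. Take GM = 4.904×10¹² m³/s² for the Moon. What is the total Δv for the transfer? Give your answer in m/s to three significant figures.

r₁ = 1791 km = 1.791×10⁶ m.
r₂ = 3579 km = 3.579×10⁶ m.
Transfer ellipse a_t = (r₁ + r₂)/2 = 2.685×10⁶ m.
At r₁: circular v_c1 = √(μ/r₁) = 1655 m/s; transfer-perilune v_p = √[μ(2/r₁ − 1/a_t)] = 1910 m/s.
Δv₁ = v_p − v_c1 = 255.7 m/s.
At r₂: circular v_c2 = √(μ/r₂) = 1171 m/s; transfer-apolune v_a = √[μ(2/r₂ − 1/a_t)] = 956.0 m/s.
Δv₂ = v_c2 − v_a = 214.5 m/s.
Total Δv = Δv₁ + Δv₂ = 470.3 m/s.

Δv_total ≈ 470 m/s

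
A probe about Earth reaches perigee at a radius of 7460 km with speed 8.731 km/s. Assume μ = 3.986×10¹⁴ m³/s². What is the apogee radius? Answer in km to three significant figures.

apogee radius ≈ 18600 km

r_p = 7.460×10⁶ m.
Specific energy ε = v²/2 − μ/r = -1.532×10⁷ J/kg, so a = −μ/(2ε) = 1.301×10⁷ m.
The apsides satisfy r_p + r_a = 2a, so the apogee radius is 2a − r_p = 1.856×10⁷ m = 18564 km.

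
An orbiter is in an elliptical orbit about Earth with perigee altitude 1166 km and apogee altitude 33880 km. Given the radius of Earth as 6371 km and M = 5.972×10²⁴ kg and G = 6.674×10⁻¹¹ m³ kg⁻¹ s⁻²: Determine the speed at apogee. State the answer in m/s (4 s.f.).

μ = GM = 6.674×10⁻¹¹ × 5.972×10²⁴ = 3.986×10¹⁴ m³/s².
r_p = 6371 + 1166 = 7537.0 km = 7.5370×10⁶ m.
r_a = 6371 + 33880 = 40251 km = 4.0251×10⁷ m.
Semi-major axis a = (r_p + r_a)/2 = 23894 km = 2.389×10⁷ m.
Vis-viva: v² = μ(2/r − 1/a) = 3.986×10¹⁴ × (4.969×10⁻⁸ − 4.185×10⁻⁸) = 3.123×10⁶ m²/s².
v = 1767 m/s.

v ≈ 1767 m/s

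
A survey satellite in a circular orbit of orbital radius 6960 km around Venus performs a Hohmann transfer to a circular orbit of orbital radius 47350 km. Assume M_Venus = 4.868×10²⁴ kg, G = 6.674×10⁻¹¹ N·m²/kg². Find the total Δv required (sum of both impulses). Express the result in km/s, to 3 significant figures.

Δv_total ≈ 3.48 km/s

μ = GM = 6.674×10⁻¹¹ × 4.868×10²⁴ = 3.249×10¹⁴ m³/s².
r₁ = 6960 km = 6.960×10⁶ m.
r₂ = 47350 km = 4.735×10⁷ m.
Transfer ellipse a_t = (r₁ + r₂)/2 = 2.716×10⁷ m.
At r₁: circular v_c1 = √(μ/r₁) = 6832 m/s; transfer-periapsis v_p = √[μ(2/r₁ − 1/a_t)] = 9022 m/s.
Δv₁ = v_p − v_c1 = 2190 m/s.
At r₂: circular v_c2 = √(μ/r₂) = 2619 m/s; transfer-apoapsis v_a = √[μ(2/r₂ − 1/a_t)] = 1326 m/s.
Δv₂ = v_c2 − v_a = 1293 m/s.
Total Δv = Δv₁ + Δv₂ = 3483 m/s = 3.483 km/s.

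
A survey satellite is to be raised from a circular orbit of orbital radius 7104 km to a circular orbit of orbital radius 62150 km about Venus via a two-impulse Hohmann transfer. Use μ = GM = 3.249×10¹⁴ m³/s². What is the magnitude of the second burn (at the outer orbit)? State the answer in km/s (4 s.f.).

Δv ≈ 1.251 km/s

r₁ = 7104 km = 7.104×10⁶ m.
r₂ = 62150 km = 6.215×10⁷ m.
Transfer ellipse a_t = (r₁ + r₂)/2 = 3.463×10⁷ m.
At r₁: circular v_c1 = √(μ/r₁) = 6763 m/s; transfer-periapsis v_p = √[μ(2/r₁ − 1/a_t)] = 9060 m/s.
At r₂: circular v_c2 = √(μ/r₂) = 2286 m/s; transfer-apoapsis v_a = √[μ(2/r₂ − 1/a_t)] = 1036 m/s.
Δv₂ = v_c2 − v_a = 1251 m/s.
= 1.251 km/s.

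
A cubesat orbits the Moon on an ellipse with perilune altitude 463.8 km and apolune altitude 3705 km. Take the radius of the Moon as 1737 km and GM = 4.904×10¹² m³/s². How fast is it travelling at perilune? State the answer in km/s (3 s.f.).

r_p = 1737 + 463.8 = 2200.8 km = 2.2008×10⁶ m.
r_a = 1737 + 3705 = 5442.0 km = 5.4420×10⁶ m.
Semi-major axis a = (r_p + r_a)/2 = 3821.4 km = 3.821×10⁶ m.
Vis-viva: v² = μ(2/r − 1/a) = 4.904×10¹² × (9.088×10⁻⁷ − 2.617×10⁻⁷) = 3.173×10⁶ m²/s².
v = 1781 m/s = 1.781 km/s.

v ≈ 1.78 km/s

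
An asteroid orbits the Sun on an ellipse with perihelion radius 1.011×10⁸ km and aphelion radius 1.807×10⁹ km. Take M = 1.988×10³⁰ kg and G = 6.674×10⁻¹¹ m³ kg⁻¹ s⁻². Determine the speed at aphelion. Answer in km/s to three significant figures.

v ≈ 2.79 km/s

μ = GM = 6.674×10⁻¹¹ × 1.988×10³⁰ = 1.327×10²⁰ m³/s².
Semi-major axis a = (r_p + r_a)/2 = 9.5405×10⁸ km = 9.540×10¹¹ m.
Vis-viva: v² = μ(2/r − 1/a) = 1.327×10²⁰ × (1.107×10⁻¹² − 1.048×10⁻¹²) = 7.781×10⁶ m²/s².
v = 2789 m/s = 2.789 km/s.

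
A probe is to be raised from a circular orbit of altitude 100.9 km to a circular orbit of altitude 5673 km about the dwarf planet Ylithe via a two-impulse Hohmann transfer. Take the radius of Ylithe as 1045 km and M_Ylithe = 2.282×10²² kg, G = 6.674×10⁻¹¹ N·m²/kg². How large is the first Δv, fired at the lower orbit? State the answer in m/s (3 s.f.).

μ = GM = 6.674×10⁻¹¹ × 2.282×10²² = 1.523×10¹² m³/s².
r₁ = 1045 + 100.9 = 1145.9 km = 1.1459×10⁶ m.
r₂ = 1045 + 5673 = 6718.0 km = 6.7180×10⁶ m.
Transfer ellipse a_t = (r₁ + r₂)/2 = 3.932×10⁶ m.
At r₁: circular v_c1 = √(μ/r₁) = 1153 m/s; transfer-periapsis v_p = √[μ(2/r₁ − 1/a_t)] = 1507 m/s.
Δv₁ = v_p − v_c1 = 354.1 m/s.

Δv ≈ 354 m/s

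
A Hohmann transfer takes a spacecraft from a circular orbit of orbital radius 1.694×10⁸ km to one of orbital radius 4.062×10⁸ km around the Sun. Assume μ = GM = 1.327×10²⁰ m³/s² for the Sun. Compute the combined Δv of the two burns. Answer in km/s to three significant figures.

r₁ = 1.694×10⁸ km = 1.694×10¹¹ m.
r₂ = 4.062×10⁸ km = 4.062×10¹¹ m.
Transfer ellipse a_t = (r₁ + r₂)/2 = 2.878×10¹¹ m.
At r₁: circular v_c1 = √(μ/r₁) = 27990 m/s; transfer-perihelion v_p = √[μ(2/r₁ − 1/a_t)] = 33250 m/s.
Δv₁ = v_p − v_c1 = 5262 m/s.
At r₂: circular v_c2 = √(μ/r₂) = 18070 m/s; transfer-aphelion v_a = √[μ(2/r₂ − 1/a_t)] = 13870 m/s.
Δv₂ = v_c2 − v_a = 4208 m/s.
Total Δv = Δv₁ + Δv₂ = 9470 m/s = 9.470 km/s.

Δv_total ≈ 9.47 km/s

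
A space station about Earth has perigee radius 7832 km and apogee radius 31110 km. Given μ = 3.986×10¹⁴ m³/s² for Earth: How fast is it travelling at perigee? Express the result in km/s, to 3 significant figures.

Semi-major axis a = (r_p + r_a)/2 = 19471 km = 1.947×10⁷ m.
Vis-viva: v² = μ(2/r − 1/a) = 3.986×10¹⁴ × (2.554×10⁻⁷ − 5.136×10⁻⁸) = 8.132×10⁷ m²/s².
v = 9018 m/s = 9.018 km/s.

v ≈ 9.02 km/s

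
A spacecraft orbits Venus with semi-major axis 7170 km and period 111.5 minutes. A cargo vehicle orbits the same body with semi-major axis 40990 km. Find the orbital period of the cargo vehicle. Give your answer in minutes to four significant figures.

T₂ ≈ 1524 minutes

Kepler's third law: T² ∝ a³, so T₂ = T₁ (a₂/a₁)^(3/2).
a₂/a₁ = 5.717, (a₂/a₁)^(3/2) = 13.67.
T₂ = 111.5 × 13.67 = 1524 minutes.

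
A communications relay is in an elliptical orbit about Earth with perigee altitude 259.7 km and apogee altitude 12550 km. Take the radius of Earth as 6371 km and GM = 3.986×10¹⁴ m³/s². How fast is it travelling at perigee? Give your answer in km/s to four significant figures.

r_p = 6371 + 259.7 = 6630.7 km = 6.6307×10⁶ m.
r_a = 6371 + 12550 = 18921 km = 1.8921×10⁷ m.
Semi-major axis a = (r_p + r_a)/2 = 12776 km = 1.278×10⁷ m.
Vis-viva: v² = μ(2/r − 1/a) = 3.986×10¹⁴ × (3.016×10⁻⁷ − 7.827×10⁻⁸) = 8.903×10⁷ m²/s².
v = 9436 m/s = 9.436 km/s.

v ≈ 9.436 km/s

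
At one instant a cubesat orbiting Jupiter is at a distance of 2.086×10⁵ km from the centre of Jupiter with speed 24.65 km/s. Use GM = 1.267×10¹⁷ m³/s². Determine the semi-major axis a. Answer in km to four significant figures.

r = 2.086×10⁸ m.
Specific orbital energy ε = v²/2 − μ/r = (24650)²/2 − 1.267×10¹⁷/2.086×10⁸ = -3.036×10⁸ J/kg.
Since ε = −μ/(2a), a = −μ/(2ε) = 2.087×10⁸ m = 2.0868×10⁵ km.

a ≈ 2.087×10⁵ km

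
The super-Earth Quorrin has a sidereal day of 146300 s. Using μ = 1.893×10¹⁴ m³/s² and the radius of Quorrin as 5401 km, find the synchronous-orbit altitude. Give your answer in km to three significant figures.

h_sync ≈ 41400 km

A synchronous orbit has period T, so by Kepler's third law a = (μT²/4π²)^(1/3).
μT²/4π² = 1.893×10¹⁴ × (1.463×10⁵)² / 39.48 = 1.026×10²³ m³.
a = 4.682×10⁷ m = 46819 km.
Altitude h = a − R = 46819 − 5401 = 41418 km.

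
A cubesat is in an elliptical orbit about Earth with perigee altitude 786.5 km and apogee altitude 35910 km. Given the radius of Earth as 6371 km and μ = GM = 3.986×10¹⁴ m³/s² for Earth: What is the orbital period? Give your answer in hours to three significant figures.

T ≈ 10.7 hours

r_p = 6371 + 786.5 = 7157.5 km = 7.1575×10⁶ m.
r_a = 6371 + 35910 = 42281 km = 4.2281×10⁷ m.
Semi-major axis a = (r_p + r_a)/2 = (7157.5 + 42281)/2 = 24719 km = 2.472×10⁷ m.
By Kepler's third law T = 2π√(a³/μ) = 2π × 6.156×10³ = 3.868×10⁴ s.
= 10.74 hours.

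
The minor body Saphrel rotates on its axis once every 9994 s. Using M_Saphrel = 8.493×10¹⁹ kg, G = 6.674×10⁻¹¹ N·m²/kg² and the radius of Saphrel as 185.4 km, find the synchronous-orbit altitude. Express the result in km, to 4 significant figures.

h_sync ≈ 57.55 km

μ = GM = 6.674×10⁻¹¹ × 8.493×10¹⁹ = 5.668×10⁹ m³/s².
A synchronous orbit has period T, so by Kepler's third law a = (μT²/4π²)^(1/3).
μT²/4π² = 5.668×10⁹ × (9.994×10³)² / 39.48 = 1.434×10¹⁶ m³.
a = 2.430×10⁵ m = 242.95 km.
Altitude h = a − R = 242.95 − 185.4 = 57.553 km.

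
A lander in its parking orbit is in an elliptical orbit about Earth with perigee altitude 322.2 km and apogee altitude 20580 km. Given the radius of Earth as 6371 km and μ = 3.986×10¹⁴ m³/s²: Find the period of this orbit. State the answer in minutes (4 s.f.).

r_p = 6371 + 322.2 = 6693.2 km = 6.6932×10⁶ m.
r_a = 6371 + 20580 = 26951 km = 2.6951×10⁷ m.
Semi-major axis a = (r_p + r_a)/2 = (6693.2 + 26951)/2 = 16822 km = 1.682×10⁷ m.
By Kepler's third law T = 2π√(a³/μ) = 2π × 3.456×10³ = 2.171×10⁴ s.
= 361.9 minutes.

T ≈ 361.9 minutes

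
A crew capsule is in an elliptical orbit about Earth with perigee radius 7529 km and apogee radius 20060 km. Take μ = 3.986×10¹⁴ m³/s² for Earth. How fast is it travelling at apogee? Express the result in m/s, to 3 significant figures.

Semi-major axis a = (r_p + r_a)/2 = 13794 km = 1.379×10⁷ m.
Vis-viva: v² = μ(2/r − 1/a) = 3.986×10¹⁴ × (9.970×10⁻⁸ − 7.249×10⁻⁸) = 1.085×10⁷ m²/s².
v = 3293 m/s.

v ≈ 3290 m/s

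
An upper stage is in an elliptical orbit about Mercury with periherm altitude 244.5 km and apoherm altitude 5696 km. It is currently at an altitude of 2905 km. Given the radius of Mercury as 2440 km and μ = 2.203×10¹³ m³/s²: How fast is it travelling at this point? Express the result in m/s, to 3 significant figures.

v ≈ 2040 m/s

r_p = 2440 + 244.5 = 2684.5 km = 2.6845×10⁶ m.
r_a = 2440 + 5696 = 8136.0 km = 8.1360×10⁶ m.
r = 2440 + 2905 = 5345.0 km = 5.345×10⁶ m.
Semi-major axis a = (r_p + r_a)/2 = 5410.2 km = 5.410×10⁶ m.
Vis-viva: v² = μ(2/r − 1/a) = 2.203×10¹³ × (3.742×10⁻⁷ − 1.848×10⁻⁷) = 4.171×10⁶ m²/s².
v = 2042 m/s.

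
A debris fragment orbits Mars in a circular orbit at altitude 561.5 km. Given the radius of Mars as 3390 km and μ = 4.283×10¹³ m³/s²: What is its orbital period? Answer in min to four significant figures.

T ≈ 125.7 min

r = 3390 + 561.5 = 3951.5 km = 3.9515×10⁶ m.
Kepler's third law: T = 2π√(r³/μ) = 2π√((3.952×10⁶)³ / 4.283×10¹³).
r³/μ = 1.441×10⁶ s², so T = 2π × 1.200×10³ = 7.541×10³ s.
Converting: 7.541×10³ s ÷ 60.00 = 125.7 min.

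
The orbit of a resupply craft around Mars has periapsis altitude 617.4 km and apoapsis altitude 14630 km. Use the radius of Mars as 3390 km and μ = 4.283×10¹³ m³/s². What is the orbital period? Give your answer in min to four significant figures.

T ≈ 584.9 min

r_p = 3390 + 617.4 = 4007.4 km = 4.0074×10⁶ m.
r_a = 3390 + 14630 = 18020 km = 1.8020×10⁷ m.
Semi-major axis a = (r_p + r_a)/2 = (4007.4 + 18020)/2 = 11014 km = 1.101×10⁷ m.
By Kepler's third law T = 2π√(a³/μ) = 2π × 5.585×10³ = 3.509×10⁴ s.
= 584.9 min.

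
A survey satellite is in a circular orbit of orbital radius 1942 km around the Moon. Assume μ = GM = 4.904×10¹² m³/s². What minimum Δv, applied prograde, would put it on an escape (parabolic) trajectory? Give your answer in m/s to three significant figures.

Δv ≈ 658 m/s

r = 1942 km = 1.942×10⁶ m.
Circular speed v_c = √(μ/r) = 1589 m/s.
Escape speed v_esc = √(2μ/r) = √2 × v_c = 2247 m/s.
Δv = v_esc − v_c = 658.2 m/s.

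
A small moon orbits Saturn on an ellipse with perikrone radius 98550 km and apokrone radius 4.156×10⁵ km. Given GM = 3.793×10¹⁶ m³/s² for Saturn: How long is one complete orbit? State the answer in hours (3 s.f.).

Semi-major axis a = (r_p + r_a)/2 = (98550 + 4.1560×10⁵)/2 = 2.5708×10⁵ km = 2.571×10⁸ m.
By Kepler's third law T = 2π√(a³/μ) = 2π × 2.116×10⁴ = 1.330×10⁵ s.
= 36.94 hours.

T ≈ 36.9 hours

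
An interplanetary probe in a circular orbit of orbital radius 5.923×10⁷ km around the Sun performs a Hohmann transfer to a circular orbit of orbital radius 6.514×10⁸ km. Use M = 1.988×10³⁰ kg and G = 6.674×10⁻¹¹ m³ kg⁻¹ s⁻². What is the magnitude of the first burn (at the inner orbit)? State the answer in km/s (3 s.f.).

μ = GM = 6.674×10⁻¹¹ × 1.988×10³⁰ = 1.327×10²⁰ m³/s².
r₁ = 5.923×10⁷ km = 5.923×10¹⁰ m.
r₂ = 6.514×10⁸ km = 6.514×10¹¹ m.
Transfer ellipse a_t = (r₁ + r₂)/2 = 3.553×10¹¹ m.
At r₁: circular v_c1 = √(μ/r₁) = 47330 m/s; transfer-perihelion v_p = √[μ(2/r₁ − 1/a_t)] = 64080 m/s.
Δv₁ = v_p − v_c1 = 16750 m/s.
= 16.75 km/s.

Δv ≈ 16.8 km/s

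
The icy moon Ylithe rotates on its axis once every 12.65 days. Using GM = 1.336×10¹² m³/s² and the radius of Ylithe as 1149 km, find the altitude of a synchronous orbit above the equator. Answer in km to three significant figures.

h_sync ≈ 33200 km

T = 12.65 days = 1.093×10⁶ s.
A synchronous orbit has period T, so by Kepler's third law a = (μT²/4π²)^(1/3).
μT²/4π² = 1.336×10¹² × (1.093×10⁶)² / 39.48 = 4.043×10²² m³.
a = 3.432×10⁷ m = 34320 km.
Altitude h = a − R = 34320 − 1149 = 33171 km.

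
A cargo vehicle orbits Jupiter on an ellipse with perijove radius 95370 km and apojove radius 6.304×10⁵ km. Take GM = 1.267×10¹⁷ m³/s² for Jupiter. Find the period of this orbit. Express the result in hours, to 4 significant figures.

T ≈ 33.90 hours

Semi-major axis a = (r_p + r_a)/2 = (95370 + 6.3040×10⁵)/2 = 3.6288×10⁵ km = 3.629×10⁸ m.
By Kepler's third law T = 2π√(a³/μ) = 2π × 1.942×10⁴ = 1.220×10⁵ s.
= 33.90 hours.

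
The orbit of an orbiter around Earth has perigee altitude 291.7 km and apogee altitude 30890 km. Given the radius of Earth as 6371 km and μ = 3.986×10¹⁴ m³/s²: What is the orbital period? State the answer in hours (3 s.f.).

r_p = 6371 + 291.7 = 6662.7 km = 6.6627×10⁶ m.
r_a = 6371 + 30890 = 37261 km = 3.7261×10⁷ m.
Semi-major axis a = (r_p + r_a)/2 = (6662.7 + 37261)/2 = 21962 km = 2.196×10⁷ m.
By Kepler's third law T = 2π√(a³/μ) = 2π × 5.155×10³ = 3.239×10⁴ s.
= 8.997 hours.

T ≈ 9.00 hours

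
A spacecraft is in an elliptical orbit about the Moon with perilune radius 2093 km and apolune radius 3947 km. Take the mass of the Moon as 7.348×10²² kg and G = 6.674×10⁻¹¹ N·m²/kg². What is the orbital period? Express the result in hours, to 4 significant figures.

μ = GM = 6.674×10⁻¹¹ × 7.348×10²² = 4.904×10¹² m³/s².
Semi-major axis a = (r_p + r_a)/2 = (2093.0 + 3947.0)/2 = 3020.0 km = 3.020×10⁶ m.
By Kepler's third law T = 2π√(a³/μ) = 2π × 2.370×10³ = 1.489×10⁴ s.
= 4.136 hours.

T ≈ 4.136 hours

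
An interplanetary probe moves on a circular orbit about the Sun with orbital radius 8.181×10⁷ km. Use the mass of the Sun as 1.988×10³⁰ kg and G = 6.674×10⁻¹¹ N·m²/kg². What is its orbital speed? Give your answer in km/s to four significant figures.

v ≈ 40.27 km/s

μ = GM = 6.674×10⁻¹¹ × 1.988×10³⁰ = 1.327×10²⁰ m³/s².
r = 8.181×10⁷ km = 8.181×10¹⁰ m.
For a circular orbit v = √(μ/r) = √(1.327×10²⁰ / 8.181×10¹⁰) = √(1.622×10⁹) = 40270 m/s.
That is 40.27 km/s.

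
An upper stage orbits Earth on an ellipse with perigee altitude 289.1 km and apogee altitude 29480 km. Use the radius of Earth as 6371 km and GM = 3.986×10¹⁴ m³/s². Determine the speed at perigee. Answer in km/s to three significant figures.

v ≈ 10.0 km/s

r_p = 6371 + 289.1 = 6660.1 km = 6.6601×10⁶ m.
r_a = 6371 + 29480 = 35851 km = 3.5851×10⁷ m.
Semi-major axis a = (r_p + r_a)/2 = 21256 km = 2.126×10⁷ m.
Vis-viva: v² = μ(2/r − 1/a) = 3.986×10¹⁴ × (3.003×10⁻⁷ − 4.705×10⁻⁸) = 1.009×10⁸ m²/s².
v = 10050 m/s = 10.05 km/s.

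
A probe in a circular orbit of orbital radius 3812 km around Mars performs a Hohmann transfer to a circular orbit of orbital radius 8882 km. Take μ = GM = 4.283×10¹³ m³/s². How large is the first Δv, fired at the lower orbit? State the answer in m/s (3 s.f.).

Δv ≈ 613 m/s

r₁ = 3812 km = 3.812×10⁶ m.
r₂ = 8882 km = 8.882×10⁶ m.
Transfer ellipse a_t = (r₁ + r₂)/2 = 6.347×10⁶ m.
At r₁: circular v_c1 = √(μ/r₁) = 3352 m/s; transfer-periapsis v_p = √[μ(2/r₁ − 1/a_t)] = 3965 m/s.
Δv₁ = v_p − v_c1 = 613.3 m/s.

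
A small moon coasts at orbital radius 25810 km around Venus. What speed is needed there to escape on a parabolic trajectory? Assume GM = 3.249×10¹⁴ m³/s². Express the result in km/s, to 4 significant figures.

r = 25810 km = 2.581×10⁷ m.
Escape speed v_esc = √(2μ/r) = √(2 × 3.249×10¹⁴ / 2.581×10⁷) = √(2.518×10⁷) = 5018 m/s.
= 5.018 km/s.

v_esc ≈ 5.018 km/s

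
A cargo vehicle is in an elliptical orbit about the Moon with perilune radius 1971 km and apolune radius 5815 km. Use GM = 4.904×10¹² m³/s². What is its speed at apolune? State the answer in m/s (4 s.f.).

v ≈ 653.4 m/s

Semi-major axis a = (r_p + r_a)/2 = 3893.0 km = 3.893×10⁶ m.
Vis-viva: v² = μ(2/r − 1/a) = 4.904×10¹² × (3.439×10⁻⁷ − 2.569×10⁻⁷) = 4.270×10⁵ m²/s².
v = 653.4 m/s.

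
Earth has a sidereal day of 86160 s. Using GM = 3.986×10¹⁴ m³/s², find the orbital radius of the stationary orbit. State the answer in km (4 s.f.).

A synchronous orbit has period T, so by Kepler's third law a = (μT²/4π²)^(1/3).
μT²/4π² = 3.986×10¹⁴ × (8.616×10⁴)² / 39.48 = 7.495×10²² m³.
a = 4.216×10⁷ m = 42163 km.

r_sync ≈ 42160 km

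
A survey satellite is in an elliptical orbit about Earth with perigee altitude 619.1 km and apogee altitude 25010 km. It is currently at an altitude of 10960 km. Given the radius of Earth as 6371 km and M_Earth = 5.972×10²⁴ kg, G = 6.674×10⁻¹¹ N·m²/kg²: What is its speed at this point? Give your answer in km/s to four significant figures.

v ≈ 5.022 km/s

μ = GM = 6.674×10⁻¹¹ × 5.972×10²⁴ = 3.986×10¹⁴ m³/s².
r_p = 6371 + 619.1 = 6990.1 km = 6.9901×10⁶ m.
r_a = 6371 + 25010 = 31381 km = 3.1381×10⁷ m.
r = 6371 + 10960 = 17331 km = 1.733×10⁷ m.
Semi-major axis a = (r_p + r_a)/2 = 19186 km = 1.919×10⁷ m.
Vis-viva: v² = μ(2/r − 1/a) = 3.986×10¹⁴ × (1.154×10⁻⁷ − 5.212×10⁻⁸) = 2.522×10⁷ m²/s².
v = 5022 m/s = 5.022 km/s.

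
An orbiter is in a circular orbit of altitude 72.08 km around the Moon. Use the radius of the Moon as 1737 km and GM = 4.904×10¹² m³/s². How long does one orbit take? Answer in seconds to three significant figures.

r = 1737 + 72.08 = 1809.1 km = 1.8091×10⁶ m.
Kepler's third law: T = 2π√(r³/μ) = 2π√((1.809×10⁶)³ / 4.904×10¹²).
r³/μ = 1.207×10⁶ s², so T = 2π × 1.099×10³ = 6.904×10³ s.

T ≈ 6900 seconds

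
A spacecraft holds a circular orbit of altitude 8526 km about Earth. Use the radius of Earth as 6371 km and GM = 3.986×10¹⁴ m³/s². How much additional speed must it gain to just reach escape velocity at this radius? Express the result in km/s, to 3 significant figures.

r = 6371 + 8526 = 14897 km = 1.4897×10⁷ m.
Circular speed v_c = √(μ/r) = 5173 m/s.
Escape speed v_esc = √(2μ/r) = √2 × v_c = 7315 m/s.
Δv = v_esc − v_c = 2143 m/s = 2.143 km/s.

Δv ≈ 2.14 km/s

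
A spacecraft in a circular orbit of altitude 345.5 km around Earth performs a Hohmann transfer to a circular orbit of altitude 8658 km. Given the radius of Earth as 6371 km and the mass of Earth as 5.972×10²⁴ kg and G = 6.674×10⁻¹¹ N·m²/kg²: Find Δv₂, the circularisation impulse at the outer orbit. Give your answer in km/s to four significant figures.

Δv ≈ 1.102 km/s

μ = GM = 6.674×10⁻¹¹ × 5.972×10²⁴ = 3.986×10¹⁴ m³/s².
r₁ = 6371 + 345.5 = 6716.5 km = 6.7165×10⁶ m.
r₂ = 6371 + 8658 = 15029 km = 1.5029×10⁷ m.
Transfer ellipse a_t = (r₁ + r₂)/2 = 1.087×10⁷ m.
At r₁: circular v_c1 = √(μ/r₁) = 7703 m/s; transfer-perigee v_p = √[μ(2/r₁ − 1/a_t)] = 9057 m/s.
At r₂: circular v_c2 = √(μ/r₂) = 5150 m/s; transfer-apogee v_a = √[μ(2/r₂ − 1/a_t)] = 4048 m/s.
Δv₂ = v_c2 − v_a = 1102 m/s.
= 1.102 km/s.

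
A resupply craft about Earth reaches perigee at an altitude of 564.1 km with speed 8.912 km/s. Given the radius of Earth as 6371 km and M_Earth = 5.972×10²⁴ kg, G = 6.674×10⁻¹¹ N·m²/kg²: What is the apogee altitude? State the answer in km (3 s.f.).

apogee altitude ≈ 9140 km

μ = GM = 6.674×10⁻¹¹ × 5.972×10²⁴ = 3.986×10¹⁴ m³/s².
r_p = 6371 + 564.1 = 6935.1 km = 6.935×10⁶ m.
Specific energy ε = v²/2 − μ/r = -1.776×10⁷ J/kg, so a = −μ/(2ε) = 1.122×10⁷ m.
The apsides satisfy r_p + r_a = 2a, so the apogee radius is 2a − r_p = 1.551×10⁷ m = 15507 km.
Apogee altitude = 15507 − 6371 = 9136.3 km.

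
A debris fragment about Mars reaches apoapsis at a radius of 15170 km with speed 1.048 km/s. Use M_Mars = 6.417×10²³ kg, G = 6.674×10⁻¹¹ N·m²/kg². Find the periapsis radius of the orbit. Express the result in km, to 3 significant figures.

μ = GM = 6.674×10⁻¹¹ × 6.417×10²³ = 4.283×10¹³ m³/s².
r_a = 1.517×10⁷ m.
Specific energy ε = v²/2 − μ/r = -2.274×10⁶ J/kg, so a = −μ/(2ε) = 9.417×10⁶ m.
The apsides satisfy r_p + r_a = 2a, so the periapsis radius is 2a − r_a = 3.663×10⁶ m = 3663.4 km.

periapsis radius ≈ 3660 km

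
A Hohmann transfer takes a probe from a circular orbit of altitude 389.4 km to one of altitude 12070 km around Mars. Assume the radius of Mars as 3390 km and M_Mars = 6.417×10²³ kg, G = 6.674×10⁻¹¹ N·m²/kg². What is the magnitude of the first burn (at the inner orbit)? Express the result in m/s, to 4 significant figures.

Δv ≈ 901.2 m/s

μ = GM = 6.674×10⁻¹¹ × 6.417×10²³ = 4.283×10¹³ m³/s².
r₁ = 3390 + 389.4 = 3779.4 km = 3.7794×10⁶ m.
r₂ = 3390 + 12070 = 15460 km = 1.5460×10⁷ m.
Transfer ellipse a_t = (r₁ + r₂)/2 = 9.620×10⁶ m.
At r₁: circular v_c1 = √(μ/r₁) = 3366 m/s; transfer-periapsis v_p = √[μ(2/r₁ − 1/a_t)] = 4267 m/s.
Δv₁ = v_p − v_c1 = 901.2 m/s.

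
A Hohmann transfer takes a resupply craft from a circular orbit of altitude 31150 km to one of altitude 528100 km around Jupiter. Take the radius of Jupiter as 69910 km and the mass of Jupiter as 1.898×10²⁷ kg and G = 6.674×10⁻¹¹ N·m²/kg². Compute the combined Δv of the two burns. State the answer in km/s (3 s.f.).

Δv_total ≈ 17.6 km/s

μ = GM = 6.674×10⁻¹¹ × 1.898×10²⁷ = 1.267×10¹⁷ m³/s².
r₁ = 69910 + 31150 = 101060 km = 1.0106×10⁸ m.
r₂ = 69910 + 528100 = 598010 km = 5.9801×10⁸ m.
Transfer ellipse a_t = (r₁ + r₂)/2 = 3.495×10⁸ m.
At r₁: circular v_c1 = √(μ/r₁) = 35400 m/s; transfer-perijove v_p = √[μ(2/r₁ − 1/a_t)] = 46310 m/s.
Δv₁ = v_p − v_c1 = 10900 m/s.
At r₂: circular v_c2 = √(μ/r₂) = 14550 m/s; transfer-apojove v_a = √[μ(2/r₂ − 1/a_t)] = 7826 m/s.
Δv₂ = v_c2 − v_a = 6728 m/s.
Total Δv = Δv₁ + Δv₂ = 17630 m/s = 17.63 km/s.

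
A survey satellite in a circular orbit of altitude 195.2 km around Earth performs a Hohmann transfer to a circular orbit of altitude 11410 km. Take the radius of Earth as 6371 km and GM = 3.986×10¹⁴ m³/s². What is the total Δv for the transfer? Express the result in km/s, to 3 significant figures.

r₁ = 6371 + 195.2 = 6566.2 km = 6.5662×10⁶ m.
r₂ = 6371 + 11410 = 17781 km = 1.7781×10⁷ m.
Transfer ellipse a_t = (r₁ + r₂)/2 = 1.217×10⁷ m.
At r₁: circular v_c1 = √(μ/r₁) = 7791 m/s; transfer-perigee v_p = √[μ(2/r₁ − 1/a_t)] = 9416 m/s.
Δv₁ = v_p − v_c1 = 1625 m/s.
At r₂: circular v_c2 = √(μ/r₂) = 4735 m/s; transfer-apogee v_a = √[μ(2/r₂ − 1/a_t)] = 3477 m/s.
Δv₂ = v_c2 − v_a = 1257 m/s.
Total Δv = Δv₁ + Δv₂ = 2882 m/s = 2.882 km/s.

Δv_total ≈ 2.88 km/s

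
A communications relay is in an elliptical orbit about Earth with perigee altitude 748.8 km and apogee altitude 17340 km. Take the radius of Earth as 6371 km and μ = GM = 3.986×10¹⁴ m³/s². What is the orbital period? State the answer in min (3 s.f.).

r_p = 6371 + 748.8 = 7119.8 km = 7.1198×10⁶ m.
r_a = 6371 + 17340 = 23711 km = 2.3711×10⁷ m.
Semi-major axis a = (r_p + r_a)/2 = (7119.8 + 23711)/2 = 15415 km = 1.542×10⁷ m.
By Kepler's third law T = 2π√(a³/μ) = 2π × 3.032×10³ = 1.905×10⁴ s.
= 317.5 min.

T ≈ 317 min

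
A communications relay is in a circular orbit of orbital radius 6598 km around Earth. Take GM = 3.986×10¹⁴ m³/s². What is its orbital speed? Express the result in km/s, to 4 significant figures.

v ≈ 7.773 km/s

r = 6598 km = 6.598×10⁶ m.
For a circular orbit v = √(μ/r) = √(3.986×10¹⁴ / 6.598×10⁶) = √(6.041×10⁷) = 7773 m/s.
That is 7.773 km/s.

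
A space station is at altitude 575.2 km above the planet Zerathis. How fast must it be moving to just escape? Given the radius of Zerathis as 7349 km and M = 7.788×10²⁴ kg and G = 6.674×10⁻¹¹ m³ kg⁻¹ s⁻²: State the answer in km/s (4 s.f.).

μ = GM = 6.674×10⁻¹¹ × 7.788×10²⁴ = 5.198×10¹⁴ m³/s².
r = 7349 + 575.2 = 7924.2 km = 7.9242×10⁶ m.
Escape speed v_esc = √(2μ/r) = √(2 × 5.198×10¹⁴ / 7.924×10⁶) = √(1.312×10⁸) = 11450 m/s.
= 11.45 km/s.

v_esc ≈ 11.45 km/s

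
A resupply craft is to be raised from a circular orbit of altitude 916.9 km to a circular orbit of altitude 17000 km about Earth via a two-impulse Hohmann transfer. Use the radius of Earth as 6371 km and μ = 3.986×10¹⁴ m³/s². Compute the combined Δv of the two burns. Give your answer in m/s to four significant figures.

Δv_total ≈ 3018 m/s

r₁ = 6371 + 916.9 = 7287.9 km = 7.2879×10⁶ m.
r₂ = 6371 + 17000 = 23371 km = 2.3371×10⁷ m.
Transfer ellipse a_t = (r₁ + r₂)/2 = 1.533×10⁷ m.
At r₁: circular v_c1 = √(μ/r₁) = 7395 m/s; transfer-perigee v_p = √[μ(2/r₁ − 1/a_t)] = 9132 m/s.
Δv₁ = v_p − v_c1 = 1736 m/s.
At r₂: circular v_c2 = √(μ/r₂) = 4130 m/s; transfer-apogee v_a = √[μ(2/r₂ − 1/a_t)] = 2848 m/s.
Δv₂ = v_c2 − v_a = 1282 m/s.
Total Δv = Δv₁ + Δv₂ = 3018 m/s.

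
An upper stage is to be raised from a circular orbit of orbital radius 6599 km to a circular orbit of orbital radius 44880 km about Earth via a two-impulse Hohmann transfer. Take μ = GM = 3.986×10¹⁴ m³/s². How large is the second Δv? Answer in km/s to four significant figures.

r₁ = 6599 km = 6.599×10⁶ m.
r₂ = 44880 km = 4.488×10⁷ m.
Transfer ellipse a_t = (r₁ + r₂)/2 = 2.574×10⁷ m.
At r₁: circular v_c1 = √(μ/r₁) = 7772 m/s; transfer-perigee v_p = √[μ(2/r₁ − 1/a_t)] = 10260 m/s.
At r₂: circular v_c2 = √(μ/r₂) = 2980 m/s; transfer-apogee v_a = √[μ(2/r₂ − 1/a_t)] = 1509 m/s.
Δv₂ = v_c2 − v_a = 1471 m/s.
= 1.471 km/s.

Δv ≈ 1.471 km/s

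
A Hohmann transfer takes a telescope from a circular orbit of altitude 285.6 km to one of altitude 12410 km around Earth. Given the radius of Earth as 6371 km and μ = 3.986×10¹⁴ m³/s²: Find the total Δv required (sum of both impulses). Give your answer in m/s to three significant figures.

r₁ = 6371 + 285.6 = 6656.6 km = 6.6566×10⁶ m.
r₂ = 6371 + 12410 = 18781 km = 1.8781×10⁷ m.
Transfer ellipse a_t = (r₁ + r₂)/2 = 1.272×10⁷ m.
At r₁: circular v_c1 = √(μ/r₁) = 7738 m/s; transfer-perigee v_p = √[μ(2/r₁ − 1/a_t)] = 9403 m/s.
Δv₁ = v_p − v_c1 = 1665 m/s.
At r₂: circular v_c2 = √(μ/r₂) = 4607 m/s; transfer-apogee v_a = √[μ(2/r₂ − 1/a_t)] = 3333 m/s.
Δv₂ = v_c2 − v_a = 1274 m/s.
Total Δv = Δv₁ + Δv₂ = 2939 m/s.

Δv_total ≈ 2940 m/s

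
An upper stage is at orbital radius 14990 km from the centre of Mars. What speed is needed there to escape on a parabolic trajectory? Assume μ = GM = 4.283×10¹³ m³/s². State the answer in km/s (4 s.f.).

r = 14990 km = 1.499×10⁷ m.
Escape speed v_esc = √(2μ/r) = √(2 × 4.283×10¹³ / 1.499×10⁷) = √(5.714×10⁶) = 2390 m/s.
= 2.390 km/s.

v_esc ≈ 2.390 km/s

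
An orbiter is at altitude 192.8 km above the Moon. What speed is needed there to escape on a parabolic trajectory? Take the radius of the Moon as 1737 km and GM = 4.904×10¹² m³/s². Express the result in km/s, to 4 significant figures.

v_esc ≈ 2.254 km/s

r = 1737 + 192.8 = 1929.8 km = 1.9298×10⁶ m.
Escape speed v_esc = √(2μ/r) = √(2 × 4.904×10¹² / 1.930×10⁶) = √(5.082×10⁶) = 2254 m/s.
= 2.254 km/s.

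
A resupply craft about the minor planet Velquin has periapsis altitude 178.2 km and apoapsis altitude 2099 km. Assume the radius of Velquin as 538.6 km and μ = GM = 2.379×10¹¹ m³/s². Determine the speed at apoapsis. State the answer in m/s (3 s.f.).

v ≈ 196 m/s

r_p = 538.6 + 178.2 = 716.80 km = 7.1680×10⁵ m.
r_a = 538.6 + 2099 = 2637.6 km = 2.6376×10⁶ m.
Semi-major axis a = (r_p + r_a)/2 = 1677.2 km = 1.677×10⁶ m.
Vis-viva: v² = μ(2/r − 1/a) = 2.379×10¹¹ × (7.583×10⁻⁷ − 5.962×10⁻⁷) = 3.855×10⁴ m²/s².
v = 196.3 m/s.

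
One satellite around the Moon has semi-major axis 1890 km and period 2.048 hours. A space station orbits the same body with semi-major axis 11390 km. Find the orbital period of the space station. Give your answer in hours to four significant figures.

T₂ ≈ 30.30 hours

Kepler's third law: T² ∝ a³, so T₂ = T₁ (a₂/a₁)^(3/2).
a₂/a₁ = 6.026, (a₂/a₁)^(3/2) = 14.79.
T₂ = 2.048 × 14.79 = 30.30 hours.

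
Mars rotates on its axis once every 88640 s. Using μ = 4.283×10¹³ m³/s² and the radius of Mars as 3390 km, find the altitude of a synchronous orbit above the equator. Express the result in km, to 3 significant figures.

A synchronous orbit has period T, so by Kepler's third law a = (μT²/4π²)^(1/3).
μT²/4π² = 4.283×10¹³ × (8.864×10⁴)² / 39.48 = 8.524×10²¹ m³.
a = 2.043×10⁷ m = 20428 km.
Altitude h = a − R = 20428 − 3390 = 17038 km.

h_sync ≈ 17000 km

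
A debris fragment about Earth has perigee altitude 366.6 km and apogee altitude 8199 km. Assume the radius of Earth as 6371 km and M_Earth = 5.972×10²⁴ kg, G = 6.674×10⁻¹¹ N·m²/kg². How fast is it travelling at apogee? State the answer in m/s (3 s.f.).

μ = GM = 6.674×10⁻¹¹ × 5.972×10²⁴ = 3.986×10¹⁴ m³/s².
r_p = 6371 + 366.6 = 6737.6 km = 6.7376×10⁶ m.
r_a = 6371 + 8199 = 14570 km = 1.4570×10⁷ m.
Semi-major axis a = (r_p + r_a)/2 = 10654 km = 1.065×10⁷ m.
Vis-viva: v² = μ(2/r − 1/a) = 3.986×10¹⁴ × (1.373×10⁻⁷ − 9.386×10⁻⁸) = 1.730×10⁷ m²/s².
v = 4159 m/s.

v ≈ 4160 m/s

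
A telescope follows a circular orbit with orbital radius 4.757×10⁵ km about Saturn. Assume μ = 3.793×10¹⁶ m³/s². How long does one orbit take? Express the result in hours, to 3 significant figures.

T ≈ 93.0 hours

r = 4.757×10⁵ km = 4.757×10⁸ m.
Kepler's third law: T = 2π√(r³/μ) = 2π√((4.757×10⁸)³ / 3.793×10¹⁶).
r³/μ = 2.838×10⁹ s², so T = 2π × 5.327×10⁴ = 3.347×10⁵ s.
Converting: 3.347×10⁵ s ÷ 3600 = 92.98 hours.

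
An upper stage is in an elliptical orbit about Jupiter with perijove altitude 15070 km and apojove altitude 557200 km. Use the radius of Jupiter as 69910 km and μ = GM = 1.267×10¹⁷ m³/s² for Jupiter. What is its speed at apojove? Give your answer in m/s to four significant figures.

r_p = 69910 + 15070 = 84980 km = 8.4980×10⁷ m.
r_a = 69910 + 557200 = 627110 km = 6.2711×10⁸ m.
Semi-major axis a = (r_p + r_a)/2 = 3.5604×10⁵ km = 3.560×10⁸ m.
Vis-viva: v² = μ(2/r − 1/a) = 1.267×10¹⁷ × (3.189×10⁻⁹ − 2.809×10⁻⁹) = 4.822×10⁷ m²/s².
v = 6944 m/s.

v ≈ 6944 m/s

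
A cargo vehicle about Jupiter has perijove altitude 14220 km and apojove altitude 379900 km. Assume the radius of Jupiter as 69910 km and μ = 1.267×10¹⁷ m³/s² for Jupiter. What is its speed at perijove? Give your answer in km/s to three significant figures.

r_p = 69910 + 14220 = 84130 km = 8.4130×10⁷ m.
r_a = 69910 + 379900 = 449810 km = 4.4981×10⁸ m.
Semi-major axis a = (r_p + r_a)/2 = 2.6697×10⁵ km = 2.670×10⁸ m.
Vis-viva: v² = μ(2/r − 1/a) = 1.267×10¹⁷ × (2.377×10⁻⁸ − 3.746×10⁻⁹) = 2.537×10⁹ m²/s².
v = 50370 m/s = 50.37 km/s.

v ≈ 50.4 km/s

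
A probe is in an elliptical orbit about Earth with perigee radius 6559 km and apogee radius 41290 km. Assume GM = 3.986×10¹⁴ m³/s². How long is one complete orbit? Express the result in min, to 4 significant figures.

T ≈ 613.8 min

Semi-major axis a = (r_p + r_a)/2 = (6559.0 + 41290)/2 = 23924 km = 2.392×10⁷ m.
By Kepler's third law T = 2π√(a³/μ) = 2π × 5.861×10³ = 3.683×10⁴ s.
= 613.8 min.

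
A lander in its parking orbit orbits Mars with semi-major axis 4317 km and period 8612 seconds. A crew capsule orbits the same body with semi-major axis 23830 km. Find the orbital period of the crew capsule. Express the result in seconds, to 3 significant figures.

T₂ ≈ 1.12×10⁵ seconds

Kepler's third law: T² ∝ a³, so T₂ = T₁ (a₂/a₁)^(3/2).
a₂/a₁ = 5.520, (a₂/a₁)^(3/2) = 12.97.
T₂ = 8612 × 12.97 = 1.117×10⁵ seconds.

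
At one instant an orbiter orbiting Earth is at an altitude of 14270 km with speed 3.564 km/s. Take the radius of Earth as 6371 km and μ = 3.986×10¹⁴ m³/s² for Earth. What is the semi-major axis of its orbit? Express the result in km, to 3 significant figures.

a ≈ 15400 km

r = 6371 + 14270 = 20641 km = 2.064×10⁷ m.
Vis-viva rearranged: 1/a = 2/r − v²/μ = 9.689×10⁻⁸ − 3.187×10⁻⁸ = 6.503×10⁻⁸ m⁻¹.
a = 1.538×10⁷ m = 15378 km.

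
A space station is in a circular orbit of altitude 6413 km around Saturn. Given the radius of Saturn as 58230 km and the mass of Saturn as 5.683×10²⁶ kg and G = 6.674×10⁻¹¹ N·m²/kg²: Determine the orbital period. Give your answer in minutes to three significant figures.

μ = GM = 6.674×10⁻¹¹ × 5.683×10²⁶ = 3.793×10¹⁶ m³/s².
r = 58230 + 6413 = 64643 km = 6.4643×10⁷ m.
Kepler's third law: T = 2π√(r³/μ) = 2π√((6.464×10⁷)³ / 3.793×10¹⁶).
r³/μ = 7.122×10⁶ s², so T = 2π × 2.669×10³ = 1.677×10⁴ s.
Converting: 1.677×10⁴ s ÷ 60.00 = 279.5 minutes.

T ≈ 279 minutes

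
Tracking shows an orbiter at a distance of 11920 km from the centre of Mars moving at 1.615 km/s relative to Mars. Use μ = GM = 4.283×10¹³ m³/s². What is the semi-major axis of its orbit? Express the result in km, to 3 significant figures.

a ≈ 9360 km

r = 1.192×10⁷ m.
Specific orbital energy ε = v²/2 − μ/r = (1615)²/2 − 4.283×10¹³/1.192×10⁷ = -2.289×10⁶ J/kg.
Since ε = −μ/(2a), a = −μ/(2ε) = 9.356×10⁶ m = 9355.6 km.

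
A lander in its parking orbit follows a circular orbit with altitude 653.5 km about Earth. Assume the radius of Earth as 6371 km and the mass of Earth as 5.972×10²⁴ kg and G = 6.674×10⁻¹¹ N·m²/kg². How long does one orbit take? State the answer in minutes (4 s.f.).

T ≈ 97.66 minutes

μ = GM = 6.674×10⁻¹¹ × 5.972×10²⁴ = 3.986×10¹⁴ m³/s².
r = 6371 + 653.5 = 7024.5 km = 7.0245×10⁶ m.
Kepler's third law: T = 2π√(r³/μ) = 2π√((7.024×10⁶)³ / 3.986×10¹⁴).
r³/μ = 8.696×10⁵ s², so T = 2π × 9.325×10² = 5.859×10³ s.
Converting: 5.859×10³ s ÷ 60.00 = 97.66 minutes.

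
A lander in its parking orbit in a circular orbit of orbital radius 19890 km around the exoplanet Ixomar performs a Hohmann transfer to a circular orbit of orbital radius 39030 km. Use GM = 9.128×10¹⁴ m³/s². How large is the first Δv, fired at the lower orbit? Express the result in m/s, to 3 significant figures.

r₁ = 19890 km = 1.989×10⁷ m.
r₂ = 39030 km = 3.903×10⁷ m.
Transfer ellipse a_t = (r₁ + r₂)/2 = 2.946×10⁷ m.
At r₁: circular v_c1 = √(μ/r₁) = 6774 m/s; transfer-periapsis v_p = √[μ(2/r₁ − 1/a_t)] = 7797 m/s.
Δv₁ = v_p − v_c1 = 1023 m/s.

Δv ≈ 1020 m/s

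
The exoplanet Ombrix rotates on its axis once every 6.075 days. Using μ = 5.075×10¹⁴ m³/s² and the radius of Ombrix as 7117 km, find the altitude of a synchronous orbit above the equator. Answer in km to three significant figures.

h_sync ≈ 1.45×10⁵ km

T = 6.075 days = 5.249×10⁵ s.
A synchronous orbit has period T, so by Kepler's third law a = (μT²/4π²)^(1/3).
μT²/4π² = 5.075×10¹⁴ × (5.249×10⁵)² / 39.48 = 3.542×10²⁴ m³.
a = 1.524×10⁸ m = 1.5243×10⁵ km.
Altitude h = a − R = 1.5243×10⁵ − 7117 = 1.4531×10⁵ km.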